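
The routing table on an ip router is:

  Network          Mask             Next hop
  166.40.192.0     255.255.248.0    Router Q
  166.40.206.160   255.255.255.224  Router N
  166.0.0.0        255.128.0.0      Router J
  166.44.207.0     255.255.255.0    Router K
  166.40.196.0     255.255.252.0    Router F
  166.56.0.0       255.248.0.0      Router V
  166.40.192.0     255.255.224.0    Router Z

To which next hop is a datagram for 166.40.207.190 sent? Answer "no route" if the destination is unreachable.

Routes whose prefix contains 166.40.207.190:
  166.0.0.0/9 (166.0.0.0 - 166.127.255.255) -> Router J
  166.40.192.0/19 (166.40.192.0 - 166.40.223.255) -> Router Z
More-specific entries that do NOT match:
  166.40.206.160/27 (166.40.206.160 - 166.40.206.191) does not contain 166.40.207.190
  166.44.207.0/24 (166.44.207.0 - 166.44.207.255) does not contain 166.40.207.190
  166.40.196.0/22 (166.40.196.0 - 166.40.199.255) does not contain 166.40.207.190
  166.40.192.0/21 (166.40.192.0 - 166.40.199.255) does not contain 166.40.207.190
Longest matching prefix is /19 -> next hop Router Z.

Router Z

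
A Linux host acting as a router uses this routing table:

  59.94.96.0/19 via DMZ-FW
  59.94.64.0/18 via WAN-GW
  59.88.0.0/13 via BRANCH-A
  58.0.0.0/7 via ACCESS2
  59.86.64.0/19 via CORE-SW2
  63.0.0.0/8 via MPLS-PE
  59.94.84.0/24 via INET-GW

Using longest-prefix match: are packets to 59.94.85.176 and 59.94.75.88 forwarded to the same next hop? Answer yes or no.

yes

59.94.85.176: longest match 59.94.64.0/18 -> WAN-GW
59.94.75.88: longest match 59.94.64.0/18 -> WAN-GW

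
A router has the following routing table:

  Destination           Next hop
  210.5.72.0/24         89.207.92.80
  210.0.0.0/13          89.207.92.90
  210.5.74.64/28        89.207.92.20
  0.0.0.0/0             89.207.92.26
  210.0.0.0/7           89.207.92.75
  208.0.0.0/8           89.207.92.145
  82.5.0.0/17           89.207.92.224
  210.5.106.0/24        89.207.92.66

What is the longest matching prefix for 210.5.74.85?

210.0.0.0/13

Entries matching 210.5.74.85:
  0.0.0.0/0 (default, matches everything)
  210.0.0.0/7 (210.0.0.0 - 211.255.255.255)
  210.0.0.0/13 (210.0.0.0 - 210.7.255.255)
Most specific is 210.0.0.0/13.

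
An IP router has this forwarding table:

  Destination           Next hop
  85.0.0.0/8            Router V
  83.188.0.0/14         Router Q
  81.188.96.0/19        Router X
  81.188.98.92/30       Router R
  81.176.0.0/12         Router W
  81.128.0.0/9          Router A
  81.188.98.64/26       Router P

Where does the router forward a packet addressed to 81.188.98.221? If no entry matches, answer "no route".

Routes whose prefix contains 81.188.98.221:
  81.128.0.0/9 (81.128.0.0 - 81.255.255.255) -> Router A
  81.176.0.0/12 (81.176.0.0 - 81.191.255.255) -> Router W
  81.188.96.0/19 (81.188.96.0 - 81.188.127.255) -> Router X
More-specific entries that do NOT match:
  81.188.98.92/30 (81.188.98.92 - 81.188.98.95) does not contain 81.188.98.221
  81.188.98.64/26 (81.188.98.64 - 81.188.98.127) does not contain 81.188.98.221
Longest matching prefix is /19 -> next hop Router X.

Router X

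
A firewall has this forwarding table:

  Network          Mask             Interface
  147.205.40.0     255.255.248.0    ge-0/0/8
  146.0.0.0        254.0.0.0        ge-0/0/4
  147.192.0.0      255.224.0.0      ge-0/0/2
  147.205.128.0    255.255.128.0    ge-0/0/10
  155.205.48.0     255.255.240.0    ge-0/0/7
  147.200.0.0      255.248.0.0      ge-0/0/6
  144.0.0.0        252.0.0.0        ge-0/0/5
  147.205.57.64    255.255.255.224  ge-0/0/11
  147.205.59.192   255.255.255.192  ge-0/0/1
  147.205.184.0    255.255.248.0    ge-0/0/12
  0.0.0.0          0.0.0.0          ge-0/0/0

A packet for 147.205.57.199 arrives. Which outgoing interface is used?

Routes whose prefix contains 147.205.57.199:
  0.0.0.0/0 (default, matches everything) -> ge-0/0/0
  144.0.0.0/6 (144.0.0.0 - 147.255.255.255) -> ge-0/0/5
  146.0.0.0/7 (146.0.0.0 - 147.255.255.255) -> ge-0/0/4
  147.192.0.0/11 (147.192.0.0 - 147.223.255.255) -> ge-0/0/2
  147.200.0.0/13 (147.200.0.0 - 147.207.255.255) -> ge-0/0/6
More-specific entries that do NOT match:
  147.205.57.64/27 (147.205.57.64 - 147.205.57.95) does not contain 147.205.57.199
  147.205.59.192/26 (147.205.59.192 - 147.205.59.255) does not contain 147.205.57.199
  147.205.40.0/21 (147.205.40.0 - 147.205.47.255) does not contain 147.205.57.199
  147.205.184.0/21 (147.205.184.0 - 147.205.191.255) does not contain 147.205.57.199
  155.205.48.0/20 (155.205.48.0 - 155.205.63.255) does not contain 147.205.57.199
  147.205.128.0/17 (147.205.128.0 - 147.205.255.255) does not contain 147.205.57.199
Longest matching prefix is /13 -> interface ge-0/0/6.

ge-0/0/6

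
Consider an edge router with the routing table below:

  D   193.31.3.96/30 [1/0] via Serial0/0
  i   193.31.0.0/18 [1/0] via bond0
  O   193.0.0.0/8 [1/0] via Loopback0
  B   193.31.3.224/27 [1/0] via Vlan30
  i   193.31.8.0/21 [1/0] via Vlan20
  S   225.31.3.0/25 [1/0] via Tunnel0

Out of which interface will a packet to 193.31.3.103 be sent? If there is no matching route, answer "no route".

Routes whose prefix contains 193.31.3.103:
  193.0.0.0/8 (193.0.0.0 - 193.255.255.255) -> Loopback0
  193.31.0.0/18 (193.31.0.0 - 193.31.63.255) -> bond0
More-specific entries that do NOT match:
  193.31.3.96/30 (193.31.3.96 - 193.31.3.99) does not contain 193.31.3.103
  193.31.3.224/27 (193.31.3.224 - 193.31.3.255) does not contain 193.31.3.103
  225.31.3.0/25 (225.31.3.0 - 225.31.3.127) does not contain 193.31.3.103
  193.31.8.0/21 (193.31.8.0 - 193.31.15.255) does not contain 193.31.3.103
Longest matching prefix is /18 -> interface bond0.

bond0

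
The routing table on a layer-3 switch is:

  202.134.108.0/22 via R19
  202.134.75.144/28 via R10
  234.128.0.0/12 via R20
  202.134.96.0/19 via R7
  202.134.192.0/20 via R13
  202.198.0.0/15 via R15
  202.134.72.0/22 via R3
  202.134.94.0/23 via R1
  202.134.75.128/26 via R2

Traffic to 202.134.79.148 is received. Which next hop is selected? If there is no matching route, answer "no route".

no route

No entry's prefix contains 202.134.79.148; there is no default route.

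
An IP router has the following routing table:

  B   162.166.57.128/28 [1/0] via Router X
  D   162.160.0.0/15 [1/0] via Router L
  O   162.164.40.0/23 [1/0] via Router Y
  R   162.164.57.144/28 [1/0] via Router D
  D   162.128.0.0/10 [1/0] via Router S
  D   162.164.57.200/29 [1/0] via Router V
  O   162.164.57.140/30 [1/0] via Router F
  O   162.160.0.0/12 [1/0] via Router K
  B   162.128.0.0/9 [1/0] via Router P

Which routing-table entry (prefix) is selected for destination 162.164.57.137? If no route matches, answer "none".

162.160.0.0/12

Entries matching 162.164.57.137:
  162.128.0.0/9 (162.128.0.0 - 162.255.255.255)
  162.128.0.0/10 (162.128.0.0 - 162.191.255.255)
  162.160.0.0/12 (162.160.0.0 - 162.175.255.255)
Most specific is 162.160.0.0/12.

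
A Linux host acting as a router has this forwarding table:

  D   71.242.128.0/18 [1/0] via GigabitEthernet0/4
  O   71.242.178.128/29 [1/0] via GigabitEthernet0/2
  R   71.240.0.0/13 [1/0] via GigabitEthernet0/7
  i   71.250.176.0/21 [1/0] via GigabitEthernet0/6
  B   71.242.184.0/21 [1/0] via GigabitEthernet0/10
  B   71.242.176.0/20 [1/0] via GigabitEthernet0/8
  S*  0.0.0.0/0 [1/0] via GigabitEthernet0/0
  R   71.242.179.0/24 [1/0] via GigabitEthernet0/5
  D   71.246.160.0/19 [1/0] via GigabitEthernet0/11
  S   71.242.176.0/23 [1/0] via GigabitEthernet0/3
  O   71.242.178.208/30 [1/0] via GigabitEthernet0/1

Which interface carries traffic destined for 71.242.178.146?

Routes whose prefix contains 71.242.178.146:
  0.0.0.0/0 (default, matches everything) -> GigabitEthernet0/0
  71.240.0.0/13 (71.240.0.0 - 71.247.255.255) -> GigabitEthernet0/7
  71.242.128.0/18 (71.242.128.0 - 71.242.191.255) -> GigabitEthernet0/4
  71.242.176.0/20 (71.242.176.0 - 71.242.191.255) -> GigabitEthernet0/8
More-specific entries that do NOT match:
  71.242.178.208/30 (71.242.178.208 - 71.242.178.211) does not contain 71.242.178.146
  71.242.178.128/29 (71.242.178.128 - 71.242.178.135) does not contain 71.242.178.146
  71.242.179.0/24 (71.242.179.0 - 71.242.179.255) does not contain 71.242.178.146
  71.242.176.0/23 (71.242.176.0 - 71.242.177.255) does not contain 71.242.178.146
  71.250.176.0/21 (71.250.176.0 - 71.250.183.255) does not contain 71.242.178.146
  71.242.184.0/21 (71.242.184.0 - 71.242.191.255) does not contain 71.242.178.146
Longest matching prefix is /20 -> interface GigabitEthernet0/8.

GigabitEthernet0/8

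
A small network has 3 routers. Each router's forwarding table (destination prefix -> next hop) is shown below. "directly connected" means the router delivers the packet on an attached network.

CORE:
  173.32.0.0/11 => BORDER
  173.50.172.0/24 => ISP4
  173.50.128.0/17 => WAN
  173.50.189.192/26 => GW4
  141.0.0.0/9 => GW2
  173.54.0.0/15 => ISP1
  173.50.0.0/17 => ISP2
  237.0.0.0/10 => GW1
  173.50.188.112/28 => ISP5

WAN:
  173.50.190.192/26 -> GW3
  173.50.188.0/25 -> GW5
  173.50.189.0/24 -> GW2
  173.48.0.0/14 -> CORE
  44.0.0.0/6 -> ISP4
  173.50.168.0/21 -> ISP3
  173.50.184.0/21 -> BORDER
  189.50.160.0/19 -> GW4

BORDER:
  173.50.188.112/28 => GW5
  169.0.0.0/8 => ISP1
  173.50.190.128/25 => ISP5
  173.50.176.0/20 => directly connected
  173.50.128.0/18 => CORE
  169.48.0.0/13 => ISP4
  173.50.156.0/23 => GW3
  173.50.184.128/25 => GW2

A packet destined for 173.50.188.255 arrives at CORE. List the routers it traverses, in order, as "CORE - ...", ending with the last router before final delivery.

CORE - WAN - BORDER

At CORE: longest match for 173.50.188.255 is 173.50.128.0/17 -> WAN
At WAN: longest match for 173.50.188.255 is 173.50.184.0/21 -> BORDER
At BORDER: longest match for 173.50.188.255 is 173.50.176.0/20 -> directly connected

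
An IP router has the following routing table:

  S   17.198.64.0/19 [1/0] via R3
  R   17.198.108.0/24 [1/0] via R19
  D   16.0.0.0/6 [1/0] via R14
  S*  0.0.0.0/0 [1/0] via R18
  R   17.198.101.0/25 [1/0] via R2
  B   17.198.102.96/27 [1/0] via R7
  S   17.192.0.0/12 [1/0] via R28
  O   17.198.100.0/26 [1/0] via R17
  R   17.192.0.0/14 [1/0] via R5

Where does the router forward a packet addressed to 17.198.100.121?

R28

Routes whose prefix contains 17.198.100.121:
  0.0.0.0/0 (default, matches everything) -> R18
  16.0.0.0/6 (16.0.0.0 - 19.255.255.255) -> R14
  17.192.0.0/12 (17.192.0.0 - 17.207.255.255) -> R28
More-specific entries that do NOT match:
  17.198.102.96/27 (17.198.102.96 - 17.198.102.127) does not contain 17.198.100.121
  17.198.100.0/26 (17.198.100.0 - 17.198.100.63) does not contain 17.198.100.121
  17.198.101.0/25 (17.198.101.0 - 17.198.101.127) does not contain 17.198.100.121
  17.198.108.0/24 (17.198.108.0 - 17.198.108.255) does not contain 17.198.100.121
  17.198.64.0/19 (17.198.64.0 - 17.198.95.255) does not contain 17.198.100.121
  17.192.0.0/14 (17.192.0.0 - 17.195.255.255) does not contain 17.198.100.121
Longest matching prefix is /12 -> next hop R28.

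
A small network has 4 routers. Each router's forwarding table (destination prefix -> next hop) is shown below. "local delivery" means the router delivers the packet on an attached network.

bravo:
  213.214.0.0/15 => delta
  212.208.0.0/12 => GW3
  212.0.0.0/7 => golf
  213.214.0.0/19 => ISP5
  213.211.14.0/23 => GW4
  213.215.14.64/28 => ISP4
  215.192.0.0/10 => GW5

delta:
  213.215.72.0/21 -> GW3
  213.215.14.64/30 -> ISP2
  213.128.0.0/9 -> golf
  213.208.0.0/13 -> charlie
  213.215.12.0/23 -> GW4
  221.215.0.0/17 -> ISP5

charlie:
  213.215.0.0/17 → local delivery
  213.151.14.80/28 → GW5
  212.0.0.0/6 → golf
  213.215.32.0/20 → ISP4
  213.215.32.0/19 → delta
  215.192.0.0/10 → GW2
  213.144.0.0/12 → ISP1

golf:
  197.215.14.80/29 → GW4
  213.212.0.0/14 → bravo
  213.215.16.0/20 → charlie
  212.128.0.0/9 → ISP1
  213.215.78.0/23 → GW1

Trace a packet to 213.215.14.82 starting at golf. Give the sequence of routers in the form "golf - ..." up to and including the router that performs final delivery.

golf - bravo - delta - charlie

At golf: longest match for 213.215.14.82 is 213.212.0.0/14 -> bravo
At bravo: longest match for 213.215.14.82 is 213.214.0.0/15 -> delta
At delta: longest match for 213.215.14.82 is 213.208.0.0/13 -> charlie
At charlie: longest match for 213.215.14.82 is 213.215.0.0/17 -> local delivery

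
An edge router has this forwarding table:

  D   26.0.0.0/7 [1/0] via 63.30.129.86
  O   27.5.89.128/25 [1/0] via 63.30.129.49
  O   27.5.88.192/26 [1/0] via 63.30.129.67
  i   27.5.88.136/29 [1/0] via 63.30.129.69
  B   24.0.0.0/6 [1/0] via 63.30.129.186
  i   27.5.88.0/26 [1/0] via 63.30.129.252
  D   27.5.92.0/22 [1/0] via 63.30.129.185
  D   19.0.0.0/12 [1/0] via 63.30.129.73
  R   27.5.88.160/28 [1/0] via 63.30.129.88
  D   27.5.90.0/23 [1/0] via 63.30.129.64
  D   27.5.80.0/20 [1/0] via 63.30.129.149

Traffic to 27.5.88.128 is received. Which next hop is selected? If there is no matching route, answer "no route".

Routes whose prefix contains 27.5.88.128:
  24.0.0.0/6 (24.0.0.0 - 27.255.255.255) -> 63.30.129.186
  26.0.0.0/7 (26.0.0.0 - 27.255.255.255) -> 63.30.129.86
  27.5.80.0/20 (27.5.80.0 - 27.5.95.255) -> 63.30.129.149
More-specific entries that do NOT match:
  27.5.88.136/29 (27.5.88.136 - 27.5.88.143) does not contain 27.5.88.128
  27.5.88.160/28 (27.5.88.160 - 27.5.88.175) does not contain 27.5.88.128
  27.5.88.192/26 (27.5.88.192 - 27.5.88.255) does not contain 27.5.88.128
  27.5.88.0/26 (27.5.88.0 - 27.5.88.63) does not contain 27.5.88.128
  27.5.89.128/25 (27.5.89.128 - 27.5.89.255) does not contain 27.5.88.128
  27.5.90.0/23 (27.5.90.0 - 27.5.91.255) does not contain 27.5.88.128
  27.5.92.0/22 (27.5.92.0 - 27.5.95.255) does not contain 27.5.88.128
Longest matching prefix is /20 -> next hop 63.30.129.149.

63.30.129.149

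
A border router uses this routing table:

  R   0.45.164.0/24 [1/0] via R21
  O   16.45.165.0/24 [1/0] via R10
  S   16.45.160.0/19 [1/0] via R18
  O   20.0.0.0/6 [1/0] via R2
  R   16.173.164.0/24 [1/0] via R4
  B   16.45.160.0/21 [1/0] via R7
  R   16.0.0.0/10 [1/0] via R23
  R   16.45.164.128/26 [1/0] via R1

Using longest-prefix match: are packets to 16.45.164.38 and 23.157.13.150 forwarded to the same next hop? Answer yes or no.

no

16.45.164.38: longest match 16.45.160.0/21 -> R7
23.157.13.150: longest match 20.0.0.0/6 -> R2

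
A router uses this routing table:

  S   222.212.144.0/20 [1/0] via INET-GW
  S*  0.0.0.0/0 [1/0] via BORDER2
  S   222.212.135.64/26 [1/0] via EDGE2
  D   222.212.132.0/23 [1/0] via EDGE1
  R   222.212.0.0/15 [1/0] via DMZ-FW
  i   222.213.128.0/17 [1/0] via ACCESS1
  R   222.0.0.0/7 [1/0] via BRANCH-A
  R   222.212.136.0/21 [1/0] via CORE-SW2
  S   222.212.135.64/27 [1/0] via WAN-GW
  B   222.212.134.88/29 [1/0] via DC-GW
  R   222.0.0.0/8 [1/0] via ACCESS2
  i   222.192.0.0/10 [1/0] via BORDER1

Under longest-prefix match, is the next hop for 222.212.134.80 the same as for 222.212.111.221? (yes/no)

222.212.134.80: longest match 222.212.0.0/15 -> DMZ-FW
222.212.111.221: longest match 222.212.0.0/15 -> DMZ-FW

yes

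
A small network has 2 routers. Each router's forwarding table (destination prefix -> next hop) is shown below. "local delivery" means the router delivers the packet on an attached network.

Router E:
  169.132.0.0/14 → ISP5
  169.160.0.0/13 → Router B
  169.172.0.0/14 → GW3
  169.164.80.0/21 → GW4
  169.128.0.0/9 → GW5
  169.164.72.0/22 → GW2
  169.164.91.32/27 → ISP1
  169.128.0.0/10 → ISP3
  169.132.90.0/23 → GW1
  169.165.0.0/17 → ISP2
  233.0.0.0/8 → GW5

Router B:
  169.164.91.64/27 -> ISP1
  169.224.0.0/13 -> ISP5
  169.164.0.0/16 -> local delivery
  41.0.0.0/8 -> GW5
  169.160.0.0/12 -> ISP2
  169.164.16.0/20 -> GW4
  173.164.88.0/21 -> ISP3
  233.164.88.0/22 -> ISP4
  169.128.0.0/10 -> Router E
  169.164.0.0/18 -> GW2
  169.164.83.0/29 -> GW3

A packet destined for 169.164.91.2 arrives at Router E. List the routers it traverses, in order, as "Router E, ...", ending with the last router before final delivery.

At Router E: longest match for 169.164.91.2 is 169.160.0.0/13 -> Router B
At Router B: longest match for 169.164.91.2 is 169.164.0.0/16 -> local delivery

Router E, Router B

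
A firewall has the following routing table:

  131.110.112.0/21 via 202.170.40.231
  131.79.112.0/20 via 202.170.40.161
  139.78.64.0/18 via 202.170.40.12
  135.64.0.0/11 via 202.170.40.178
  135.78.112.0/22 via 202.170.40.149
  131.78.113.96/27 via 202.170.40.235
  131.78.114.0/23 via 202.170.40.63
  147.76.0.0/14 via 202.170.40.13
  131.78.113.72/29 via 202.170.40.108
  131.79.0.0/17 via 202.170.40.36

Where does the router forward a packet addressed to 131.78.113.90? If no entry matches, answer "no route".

no route

No entry's prefix contains 131.78.113.90; there is no default route.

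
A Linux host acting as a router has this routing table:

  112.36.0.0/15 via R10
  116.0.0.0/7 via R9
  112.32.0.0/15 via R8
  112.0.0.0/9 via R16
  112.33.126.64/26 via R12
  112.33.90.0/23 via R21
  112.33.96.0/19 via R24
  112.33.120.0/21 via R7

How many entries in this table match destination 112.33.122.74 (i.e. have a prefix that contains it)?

Prefixes containing 112.33.122.74:
  112.0.0.0/9 (112.0.0.0 - 112.127.255.255)
  112.32.0.0/15 (112.32.0.0 - 112.33.255.255)
  112.33.96.0/19 (112.33.96.0 - 112.33.127.255)
  112.33.120.0/21 (112.33.120.0 - 112.33.127.255)
Total matching entries: 4.

4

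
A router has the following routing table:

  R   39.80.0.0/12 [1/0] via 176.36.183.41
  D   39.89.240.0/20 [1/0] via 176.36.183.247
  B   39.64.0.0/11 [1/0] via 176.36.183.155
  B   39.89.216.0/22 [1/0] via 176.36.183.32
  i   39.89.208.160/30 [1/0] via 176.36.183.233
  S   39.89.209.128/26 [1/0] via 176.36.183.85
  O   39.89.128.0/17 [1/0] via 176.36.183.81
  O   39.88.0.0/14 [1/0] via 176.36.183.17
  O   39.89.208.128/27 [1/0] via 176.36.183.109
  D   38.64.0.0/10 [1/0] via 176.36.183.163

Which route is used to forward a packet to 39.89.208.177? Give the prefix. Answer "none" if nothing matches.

Entries matching 39.89.208.177:
  39.64.0.0/11 (39.64.0.0 - 39.95.255.255)
  39.80.0.0/12 (39.80.0.0 - 39.95.255.255)
  39.88.0.0/14 (39.88.0.0 - 39.91.255.255)
  39.89.128.0/17 (39.89.128.0 - 39.89.255.255)
Most specific is 39.89.128.0/17.

39.89.128.0/17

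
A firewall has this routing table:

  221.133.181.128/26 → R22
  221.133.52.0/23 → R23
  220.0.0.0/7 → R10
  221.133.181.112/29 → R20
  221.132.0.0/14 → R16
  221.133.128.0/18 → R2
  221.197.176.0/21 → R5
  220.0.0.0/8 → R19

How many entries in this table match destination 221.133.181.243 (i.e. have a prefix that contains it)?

Prefixes containing 221.133.181.243:
  220.0.0.0/7 (220.0.0.0 - 221.255.255.255)
  221.132.0.0/14 (221.132.0.0 - 221.135.255.255)
  221.133.128.0/18 (221.133.128.0 - 221.133.191.255)
Total matching entries: 3.

3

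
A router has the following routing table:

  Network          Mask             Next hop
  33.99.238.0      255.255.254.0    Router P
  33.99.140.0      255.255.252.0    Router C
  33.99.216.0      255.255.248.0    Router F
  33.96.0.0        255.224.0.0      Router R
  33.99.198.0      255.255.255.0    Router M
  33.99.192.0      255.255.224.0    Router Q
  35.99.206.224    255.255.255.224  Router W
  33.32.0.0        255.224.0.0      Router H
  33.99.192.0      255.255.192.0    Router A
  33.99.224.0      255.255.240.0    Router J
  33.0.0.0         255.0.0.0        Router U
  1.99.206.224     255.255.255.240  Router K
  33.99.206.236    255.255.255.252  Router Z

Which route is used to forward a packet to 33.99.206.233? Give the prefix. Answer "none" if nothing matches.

33.99.192.0/19

Entries matching 33.99.206.233:
  33.0.0.0/8 (33.0.0.0 - 33.255.255.255)
  33.96.0.0/11 (33.96.0.0 - 33.127.255.255)
  33.99.192.0/18 (33.99.192.0 - 33.99.255.255)
  33.99.192.0/19 (33.99.192.0 - 33.99.223.255)
Most specific is 33.99.192.0/19.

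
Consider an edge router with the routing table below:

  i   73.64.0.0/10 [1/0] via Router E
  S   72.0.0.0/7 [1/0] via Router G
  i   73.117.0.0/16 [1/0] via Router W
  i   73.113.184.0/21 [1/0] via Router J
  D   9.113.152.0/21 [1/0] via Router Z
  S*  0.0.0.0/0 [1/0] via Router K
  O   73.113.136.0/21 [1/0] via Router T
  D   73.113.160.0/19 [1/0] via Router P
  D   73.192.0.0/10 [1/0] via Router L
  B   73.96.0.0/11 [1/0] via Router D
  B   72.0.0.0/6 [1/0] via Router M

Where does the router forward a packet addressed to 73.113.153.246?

Routes whose prefix contains 73.113.153.246:
  0.0.0.0/0 (default, matches everything) -> Router K
  72.0.0.0/6 (72.0.0.0 - 75.255.255.255) -> Router M
  72.0.0.0/7 (72.0.0.0 - 73.255.255.255) -> Router G
  73.64.0.0/10 (73.64.0.0 - 73.127.255.255) -> Router E
  73.96.0.0/11 (73.96.0.0 - 73.127.255.255) -> Router D
More-specific entries that do NOT match:
  73.113.184.0/21 (73.113.184.0 - 73.113.191.255) does not contain 73.113.153.246
  9.113.152.0/21 (9.113.152.0 - 9.113.159.255) does not contain 73.113.153.246
  73.113.136.0/21 (73.113.136.0 - 73.113.143.255) does not contain 73.113.153.246
  73.113.160.0/19 (73.113.160.0 - 73.113.191.255) does not contain 73.113.153.246
  73.117.0.0/16 (73.117.0.0 - 73.117.255.255) does not contain 73.113.153.246
Longest matching prefix is /11 -> next hop Router D.

Router D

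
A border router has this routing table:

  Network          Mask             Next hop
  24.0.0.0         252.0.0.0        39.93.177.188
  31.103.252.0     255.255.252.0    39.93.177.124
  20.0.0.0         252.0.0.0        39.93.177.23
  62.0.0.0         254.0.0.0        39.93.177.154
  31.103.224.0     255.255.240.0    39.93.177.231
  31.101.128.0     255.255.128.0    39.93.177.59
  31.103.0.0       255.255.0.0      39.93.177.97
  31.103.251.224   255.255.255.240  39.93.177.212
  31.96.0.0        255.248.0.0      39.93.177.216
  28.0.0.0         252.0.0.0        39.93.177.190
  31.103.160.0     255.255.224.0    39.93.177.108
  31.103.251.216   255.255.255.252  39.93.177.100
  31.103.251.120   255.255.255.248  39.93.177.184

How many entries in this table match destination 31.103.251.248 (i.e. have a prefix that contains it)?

Prefixes containing 31.103.251.248:
  28.0.0.0/6 (28.0.0.0 - 31.255.255.255)
  31.96.0.0/13 (31.96.0.0 - 31.103.255.255)
  31.103.0.0/16 (31.103.0.0 - 31.103.255.255)
Total matching entries: 3.

3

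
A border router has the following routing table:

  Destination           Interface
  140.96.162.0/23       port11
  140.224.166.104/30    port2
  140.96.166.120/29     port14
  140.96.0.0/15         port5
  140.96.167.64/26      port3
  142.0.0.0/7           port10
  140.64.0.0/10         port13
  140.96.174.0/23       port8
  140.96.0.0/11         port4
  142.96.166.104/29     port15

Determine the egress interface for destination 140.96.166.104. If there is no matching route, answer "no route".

Routes whose prefix contains 140.96.166.104:
  140.64.0.0/10 (140.64.0.0 - 140.127.255.255) -> port13
  140.96.0.0/11 (140.96.0.0 - 140.127.255.255) -> port4
  140.96.0.0/15 (140.96.0.0 - 140.97.255.255) -> port5
More-specific entries that do NOT match:
  140.224.166.104/30 (140.224.166.104 - 140.224.166.107) does not contain 140.96.166.104
  140.96.166.120/29 (140.96.166.120 - 140.96.166.127) does not contain 140.96.166.104
  142.96.166.104/29 (142.96.166.104 - 142.96.166.111) does not contain 140.96.166.104
  140.96.167.64/26 (140.96.167.64 - 140.96.167.127) does not contain 140.96.166.104
  140.96.162.0/23 (140.96.162.0 - 140.96.163.255) does not contain 140.96.166.104
  140.96.174.0/23 (140.96.174.0 - 140.96.175.255) does not contain 140.96.166.104
Longest matching prefix is /15 -> interface port5.

port5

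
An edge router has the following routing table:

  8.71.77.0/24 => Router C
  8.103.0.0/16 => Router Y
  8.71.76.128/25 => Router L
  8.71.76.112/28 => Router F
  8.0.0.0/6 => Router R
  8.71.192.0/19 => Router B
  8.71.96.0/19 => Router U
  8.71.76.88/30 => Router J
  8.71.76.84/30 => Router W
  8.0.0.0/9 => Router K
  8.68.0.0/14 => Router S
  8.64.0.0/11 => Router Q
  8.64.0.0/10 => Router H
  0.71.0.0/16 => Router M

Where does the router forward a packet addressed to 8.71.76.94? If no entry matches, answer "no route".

Routes whose prefix contains 8.71.76.94:
  8.0.0.0/6 (8.0.0.0 - 11.255.255.255) -> Router R
  8.0.0.0/9 (8.0.0.0 - 8.127.255.255) -> Router K
  8.64.0.0/10 (8.64.0.0 - 8.127.255.255) -> Router H
  8.64.0.0/11 (8.64.0.0 - 8.95.255.255) -> Router Q
  8.68.0.0/14 (8.68.0.0 - 8.71.255.255) -> Router S
More-specific entries that do NOT match:
  8.71.76.88/30 (8.71.76.88 - 8.71.76.91) does not contain 8.71.76.94
  8.71.76.84/30 (8.71.76.84 - 8.71.76.87) does not contain 8.71.76.94
  8.71.76.112/28 (8.71.76.112 - 8.71.76.127) does not contain 8.71.76.94
  8.71.76.128/25 (8.71.76.128 - 8.71.76.255) does not contain 8.71.76.94
  8.71.77.0/24 (8.71.77.0 - 8.71.77.255) does not contain 8.71.76.94
  8.71.192.0/19 (8.71.192.0 - 8.71.223.255) does not contain 8.71.76.94
  8.71.96.0/19 (8.71.96.0 - 8.71.127.255) does not contain 8.71.76.94
  8.103.0.0/16 (8.103.0.0 - 8.103.255.255) does not contain 8.71.76.94
  0.71.0.0/16 (0.71.0.0 - 0.71.255.255) does not contain 8.71.76.94
Longest matching prefix is /14 -> next hop Router S.

Router S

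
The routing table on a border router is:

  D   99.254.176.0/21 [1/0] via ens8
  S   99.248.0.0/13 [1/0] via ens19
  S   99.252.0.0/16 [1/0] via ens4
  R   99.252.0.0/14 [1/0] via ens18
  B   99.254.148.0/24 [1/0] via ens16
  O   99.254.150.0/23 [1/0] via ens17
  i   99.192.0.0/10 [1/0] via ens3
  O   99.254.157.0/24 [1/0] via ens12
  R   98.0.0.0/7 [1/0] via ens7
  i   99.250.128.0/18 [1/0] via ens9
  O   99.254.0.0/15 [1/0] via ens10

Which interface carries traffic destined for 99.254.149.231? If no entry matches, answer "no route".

Routes whose prefix contains 99.254.149.231:
  98.0.0.0/7 (98.0.0.0 - 99.255.255.255) -> ens7
  99.192.0.0/10 (99.192.0.0 - 99.255.255.255) -> ens3
  99.248.0.0/13 (99.248.0.0 - 99.255.255.255) -> ens19
  99.252.0.0/14 (99.252.0.0 - 99.255.255.255) -> ens18
  99.254.0.0/15 (99.254.0.0 - 99.255.255.255) -> ens10
More-specific entries that do NOT match:
  99.254.148.0/24 (99.254.148.0 - 99.254.148.255) does not contain 99.254.149.231
  99.254.157.0/24 (99.254.157.0 - 99.254.157.255) does not contain 99.254.149.231
  99.254.150.0/23 (99.254.150.0 - 99.254.151.255) does not contain 99.254.149.231
  99.254.176.0/21 (99.254.176.0 - 99.254.183.255) does not contain 99.254.149.231
  99.250.128.0/18 (99.250.128.0 - 99.250.191.255) does not contain 99.254.149.231
  99.252.0.0/16 (99.252.0.0 - 99.252.255.255) does not contain 99.254.149.231
Longest matching prefix is /15 -> interface ens10.

ens10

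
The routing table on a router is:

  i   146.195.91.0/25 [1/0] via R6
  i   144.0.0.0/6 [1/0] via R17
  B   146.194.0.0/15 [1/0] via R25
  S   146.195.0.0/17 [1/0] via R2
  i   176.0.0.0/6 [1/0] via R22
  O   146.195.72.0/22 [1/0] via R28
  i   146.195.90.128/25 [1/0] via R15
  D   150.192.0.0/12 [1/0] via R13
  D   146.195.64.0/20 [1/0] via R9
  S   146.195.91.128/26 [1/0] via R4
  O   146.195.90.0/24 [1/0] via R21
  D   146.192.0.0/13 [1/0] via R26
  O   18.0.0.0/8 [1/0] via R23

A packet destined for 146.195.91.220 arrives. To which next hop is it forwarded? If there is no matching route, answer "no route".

R2

Routes whose prefix contains 146.195.91.220:
  144.0.0.0/6 (144.0.0.0 - 147.255.255.255) -> R17
  146.192.0.0/13 (146.192.0.0 - 146.199.255.255) -> R26
  146.194.0.0/15 (146.194.0.0 - 146.195.255.255) -> R25
  146.195.0.0/17 (146.195.0.0 - 146.195.127.255) -> R2
More-specific entries that do NOT match:
  146.195.91.128/26 (146.195.91.128 - 146.195.91.191) does not contain 146.195.91.220
  146.195.91.0/25 (146.195.91.0 - 146.195.91.127) does not contain 146.195.91.220
  146.195.90.128/25 (146.195.90.128 - 146.195.90.255) does not contain 146.195.91.220
  146.195.90.0/24 (146.195.90.0 - 146.195.90.255) does not contain 146.195.91.220
  146.195.72.0/22 (146.195.72.0 - 146.195.75.255) does not contain 146.195.91.220
  146.195.64.0/20 (146.195.64.0 - 146.195.79.255) does not contain 146.195.91.220
Longest matching prefix is /17 -> next hop R2.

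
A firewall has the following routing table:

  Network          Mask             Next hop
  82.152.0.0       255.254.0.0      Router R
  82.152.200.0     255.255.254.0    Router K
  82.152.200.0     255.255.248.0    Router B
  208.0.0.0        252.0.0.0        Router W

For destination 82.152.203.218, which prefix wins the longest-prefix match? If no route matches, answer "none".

Entries matching 82.152.203.218:
  82.152.0.0/15 (82.152.0.0 - 82.153.255.255)
  82.152.200.0/21 (82.152.200.0 - 82.152.207.255)
Most specific is 82.152.200.0/21.

82.152.200.0/21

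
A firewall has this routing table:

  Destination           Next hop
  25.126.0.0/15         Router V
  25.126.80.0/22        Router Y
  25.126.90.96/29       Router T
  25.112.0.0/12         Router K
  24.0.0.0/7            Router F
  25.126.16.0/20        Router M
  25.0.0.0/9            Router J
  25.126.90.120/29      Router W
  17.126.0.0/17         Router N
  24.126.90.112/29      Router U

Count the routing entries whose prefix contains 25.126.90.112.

Prefixes containing 25.126.90.112:
  24.0.0.0/7 (24.0.0.0 - 25.255.255.255)
  25.0.0.0/9 (25.0.0.0 - 25.127.255.255)
  25.112.0.0/12 (25.112.0.0 - 25.127.255.255)
  25.126.0.0/15 (25.126.0.0 - 25.127.255.255)
Total matching entries: 4.

4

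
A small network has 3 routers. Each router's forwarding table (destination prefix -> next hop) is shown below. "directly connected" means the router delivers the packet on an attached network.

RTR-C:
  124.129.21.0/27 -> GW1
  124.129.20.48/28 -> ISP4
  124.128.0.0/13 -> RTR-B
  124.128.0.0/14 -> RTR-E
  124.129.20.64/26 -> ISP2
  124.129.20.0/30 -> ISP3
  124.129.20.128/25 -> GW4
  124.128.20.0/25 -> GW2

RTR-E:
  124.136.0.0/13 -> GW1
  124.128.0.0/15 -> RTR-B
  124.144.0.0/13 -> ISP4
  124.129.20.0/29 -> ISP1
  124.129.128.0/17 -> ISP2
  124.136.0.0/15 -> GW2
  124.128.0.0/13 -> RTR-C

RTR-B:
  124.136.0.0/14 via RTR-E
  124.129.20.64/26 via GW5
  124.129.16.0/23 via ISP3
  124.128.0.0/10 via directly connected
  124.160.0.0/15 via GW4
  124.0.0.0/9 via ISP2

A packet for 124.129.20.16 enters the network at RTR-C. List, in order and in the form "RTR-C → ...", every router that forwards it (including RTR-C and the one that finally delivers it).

RTR-C → RTR-E → RTR-B

At RTR-C: longest match for 124.129.20.16 is 124.128.0.0/14 -> RTR-E
At RTR-E: longest match for 124.129.20.16 is 124.128.0.0/15 -> RTR-B
At RTR-B: longest match for 124.129.20.16 is 124.128.0.0/10 -> directly connected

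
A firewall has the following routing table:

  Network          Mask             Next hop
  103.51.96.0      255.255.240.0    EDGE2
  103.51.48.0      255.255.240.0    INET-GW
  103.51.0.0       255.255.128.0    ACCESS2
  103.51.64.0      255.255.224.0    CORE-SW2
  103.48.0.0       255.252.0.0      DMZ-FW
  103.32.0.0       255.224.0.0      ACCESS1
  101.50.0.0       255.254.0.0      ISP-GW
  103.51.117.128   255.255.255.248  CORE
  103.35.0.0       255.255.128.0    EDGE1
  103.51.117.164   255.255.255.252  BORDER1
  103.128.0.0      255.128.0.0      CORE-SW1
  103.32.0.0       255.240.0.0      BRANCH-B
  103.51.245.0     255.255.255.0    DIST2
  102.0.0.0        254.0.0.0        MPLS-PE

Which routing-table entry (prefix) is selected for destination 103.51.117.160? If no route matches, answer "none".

Entries matching 103.51.117.160:
  102.0.0.0/7 (102.0.0.0 - 103.255.255.255)
  103.32.0.0/11 (103.32.0.0 - 103.63.255.255)
  103.48.0.0/14 (103.48.0.0 - 103.51.255.255)
  103.51.0.0/17 (103.51.0.0 - 103.51.127.255)
Most specific is 103.51.0.0/17.

103.51.0.0/17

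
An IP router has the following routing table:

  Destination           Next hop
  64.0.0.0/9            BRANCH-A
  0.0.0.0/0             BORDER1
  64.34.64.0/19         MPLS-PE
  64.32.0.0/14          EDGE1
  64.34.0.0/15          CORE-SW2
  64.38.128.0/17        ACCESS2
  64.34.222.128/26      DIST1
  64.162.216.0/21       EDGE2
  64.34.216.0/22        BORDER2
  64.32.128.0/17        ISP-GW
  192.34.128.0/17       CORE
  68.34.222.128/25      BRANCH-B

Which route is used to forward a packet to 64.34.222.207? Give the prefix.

64.34.0.0/15

Entries matching 64.34.222.207:
  0.0.0.0/0 (default, matches everything)
  64.0.0.0/9 (64.0.0.0 - 64.127.255.255)
  64.32.0.0/14 (64.32.0.0 - 64.35.255.255)
  64.34.0.0/15 (64.34.0.0 - 64.35.255.255)
Most specific is 64.34.0.0/15.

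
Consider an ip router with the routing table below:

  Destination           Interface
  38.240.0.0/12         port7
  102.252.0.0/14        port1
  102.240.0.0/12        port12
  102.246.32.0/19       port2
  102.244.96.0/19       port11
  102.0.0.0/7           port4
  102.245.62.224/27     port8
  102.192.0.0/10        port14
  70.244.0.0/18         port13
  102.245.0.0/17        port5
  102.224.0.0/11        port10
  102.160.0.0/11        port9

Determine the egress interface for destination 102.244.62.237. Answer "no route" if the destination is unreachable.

port12

Routes whose prefix contains 102.244.62.237:
  102.0.0.0/7 (102.0.0.0 - 103.255.255.255) -> port4
  102.192.0.0/10 (102.192.0.0 - 102.255.255.255) -> port14
  102.224.0.0/11 (102.224.0.0 - 102.255.255.255) -> port10
  102.240.0.0/12 (102.240.0.0 - 102.255.255.255) -> port12
More-specific entries that do NOT match:
  102.245.62.224/27 (102.245.62.224 - 102.245.62.255) does not contain 102.244.62.237
  102.246.32.0/19 (102.246.32.0 - 102.246.63.255) does not contain 102.244.62.237
  102.244.96.0/19 (102.244.96.0 - 102.244.127.255) does not contain 102.244.62.237
  70.244.0.0/18 (70.244.0.0 - 70.244.63.255) does not contain 102.244.62.237
  102.245.0.0/17 (102.245.0.0 - 102.245.127.255) does not contain 102.244.62.237
  102.252.0.0/14 (102.252.0.0 - 102.255.255.255) does not contain 102.244.62.237
Longest matching prefix is /12 -> interface port12.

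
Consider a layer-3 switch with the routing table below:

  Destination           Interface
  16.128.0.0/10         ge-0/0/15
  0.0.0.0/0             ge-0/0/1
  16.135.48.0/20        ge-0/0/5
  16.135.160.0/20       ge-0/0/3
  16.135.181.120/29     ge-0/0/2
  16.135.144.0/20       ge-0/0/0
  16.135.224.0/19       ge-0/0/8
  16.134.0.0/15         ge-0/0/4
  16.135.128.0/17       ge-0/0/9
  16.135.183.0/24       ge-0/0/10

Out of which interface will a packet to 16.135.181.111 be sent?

ge-0/0/9

Routes whose prefix contains 16.135.181.111:
  0.0.0.0/0 (default, matches everything) -> ge-0/0/1
  16.128.0.0/10 (16.128.0.0 - 16.191.255.255) -> ge-0/0/15
  16.134.0.0/15 (16.134.0.0 - 16.135.255.255) -> ge-0/0/4
  16.135.128.0/17 (16.135.128.0 - 16.135.255.255) -> ge-0/0/9
More-specific entries that do NOT match:
  16.135.181.120/29 (16.135.181.120 - 16.135.181.127) does not contain 16.135.181.111
  16.135.183.0/24 (16.135.183.0 - 16.135.183.255) does not contain 16.135.181.111
  16.135.48.0/20 (16.135.48.0 - 16.135.63.255) does not contain 16.135.181.111
  16.135.160.0/20 (16.135.160.0 - 16.135.175.255) does not contain 16.135.181.111
  16.135.144.0/20 (16.135.144.0 - 16.135.159.255) does not contain 16.135.181.111
  16.135.224.0/19 (16.135.224.0 - 16.135.255.255) does not contain 16.135.181.111
Longest matching prefix is /17 -> interface ge-0/0/9.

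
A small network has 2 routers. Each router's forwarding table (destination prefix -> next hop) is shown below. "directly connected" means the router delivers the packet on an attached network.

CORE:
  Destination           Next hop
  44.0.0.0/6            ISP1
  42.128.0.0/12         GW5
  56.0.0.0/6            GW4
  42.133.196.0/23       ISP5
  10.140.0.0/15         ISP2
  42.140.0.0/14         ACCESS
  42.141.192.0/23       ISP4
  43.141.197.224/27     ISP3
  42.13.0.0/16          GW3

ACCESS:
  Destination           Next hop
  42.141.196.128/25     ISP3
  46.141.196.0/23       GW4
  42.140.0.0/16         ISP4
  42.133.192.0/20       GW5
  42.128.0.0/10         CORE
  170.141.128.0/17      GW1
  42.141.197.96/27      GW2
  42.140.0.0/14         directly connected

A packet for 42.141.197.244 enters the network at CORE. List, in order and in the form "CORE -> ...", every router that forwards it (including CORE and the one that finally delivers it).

CORE -> ACCESS

At CORE: longest match for 42.141.197.244 is 42.140.0.0/14 -> ACCESS
At ACCESS: longest match for 42.141.197.244 is 42.140.0.0/14 -> directly connected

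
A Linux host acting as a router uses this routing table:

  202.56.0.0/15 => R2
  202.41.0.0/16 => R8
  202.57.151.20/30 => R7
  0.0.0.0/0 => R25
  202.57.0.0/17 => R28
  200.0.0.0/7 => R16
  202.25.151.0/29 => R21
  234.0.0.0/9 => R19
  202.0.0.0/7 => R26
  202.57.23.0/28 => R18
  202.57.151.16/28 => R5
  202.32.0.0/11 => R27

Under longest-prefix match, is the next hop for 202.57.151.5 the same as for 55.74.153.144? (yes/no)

no

202.57.151.5: longest match 202.56.0.0/15 -> R2
55.74.153.144: longest match 0.0.0.0/0 -> R25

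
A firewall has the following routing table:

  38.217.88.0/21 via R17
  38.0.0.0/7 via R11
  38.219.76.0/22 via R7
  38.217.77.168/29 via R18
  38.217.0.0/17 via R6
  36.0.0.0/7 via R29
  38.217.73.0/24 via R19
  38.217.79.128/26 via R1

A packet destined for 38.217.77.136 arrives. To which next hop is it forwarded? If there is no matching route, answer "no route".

Routes whose prefix contains 38.217.77.136:
  38.0.0.0/7 (38.0.0.0 - 39.255.255.255) -> R11
  38.217.0.0/17 (38.217.0.0 - 38.217.127.255) -> R6
More-specific entries that do NOT match:
  38.217.77.168/29 (38.217.77.168 - 38.217.77.175) does not contain 38.217.77.136
  38.217.79.128/26 (38.217.79.128 - 38.217.79.191) does not contain 38.217.77.136
  38.217.73.0/24 (38.217.73.0 - 38.217.73.255) does not contain 38.217.77.136
  38.219.76.0/22 (38.219.76.0 - 38.219.79.255) does not contain 38.217.77.136
  38.217.88.0/21 (38.217.88.0 - 38.217.95.255) does not contain 38.217.77.136
Longest matching prefix is /17 -> next hop R6.

R6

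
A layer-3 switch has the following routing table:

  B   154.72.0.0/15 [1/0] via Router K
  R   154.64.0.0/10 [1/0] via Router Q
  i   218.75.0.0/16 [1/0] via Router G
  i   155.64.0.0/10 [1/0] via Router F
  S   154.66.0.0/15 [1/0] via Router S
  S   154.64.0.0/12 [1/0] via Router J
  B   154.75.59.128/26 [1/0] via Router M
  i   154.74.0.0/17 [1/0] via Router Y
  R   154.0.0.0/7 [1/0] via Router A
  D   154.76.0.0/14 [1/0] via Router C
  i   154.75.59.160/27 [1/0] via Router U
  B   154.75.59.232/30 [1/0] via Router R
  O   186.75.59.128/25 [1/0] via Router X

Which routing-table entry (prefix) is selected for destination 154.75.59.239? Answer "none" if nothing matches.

154.64.0.0/12

Entries matching 154.75.59.239:
  154.0.0.0/7 (154.0.0.0 - 155.255.255.255)
  154.64.0.0/10 (154.64.0.0 - 154.127.255.255)
  154.64.0.0/12 (154.64.0.0 - 154.79.255.255)
Most specific is 154.64.0.0/12.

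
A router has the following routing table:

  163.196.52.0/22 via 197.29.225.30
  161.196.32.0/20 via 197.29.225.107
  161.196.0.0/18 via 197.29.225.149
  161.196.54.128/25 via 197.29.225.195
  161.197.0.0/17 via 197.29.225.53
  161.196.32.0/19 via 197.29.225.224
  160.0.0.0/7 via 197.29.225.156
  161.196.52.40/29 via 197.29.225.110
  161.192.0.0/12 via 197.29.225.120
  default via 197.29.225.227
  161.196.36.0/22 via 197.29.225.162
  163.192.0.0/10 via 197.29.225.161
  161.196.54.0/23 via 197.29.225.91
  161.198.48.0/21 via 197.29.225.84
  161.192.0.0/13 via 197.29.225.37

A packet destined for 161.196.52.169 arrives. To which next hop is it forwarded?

Routes whose prefix contains 161.196.52.169:
  0.0.0.0/0 (default, matches everything) -> 197.29.225.227
  160.0.0.0/7 (160.0.0.0 - 161.255.255.255) -> 197.29.225.156
  161.192.0.0/12 (161.192.0.0 - 161.207.255.255) -> 197.29.225.120
  161.192.0.0/13 (161.192.0.0 - 161.199.255.255) -> 197.29.225.37
  161.196.0.0/18 (161.196.0.0 - 161.196.63.255) -> 197.29.225.149
  161.196.32.0/19 (161.196.32.0 - 161.196.63.255) -> 197.29.225.224
More-specific entries that do NOT match:
  161.196.52.40/29 (161.196.52.40 - 161.196.52.47) does not contain 161.196.52.169
  161.196.54.128/25 (161.196.54.128 - 161.196.54.255) does not contain 161.196.52.169
  161.196.54.0/23 (161.196.54.0 - 161.196.55.255) does not contain 161.196.52.169
  163.196.52.0/22 (163.196.52.0 - 163.196.55.255) does not contain 161.196.52.169
  161.196.36.0/22 (161.196.36.0 - 161.196.39.255) does not contain 161.196.52.169
  161.198.48.0/21 (161.198.48.0 - 161.198.55.255) does not contain 161.196.52.169
  161.196.32.0/20 (161.196.32.0 - 161.196.47.255) does not contain 161.196.52.169
Longest matching prefix is /19 -> next hop 197.29.225.224.

197.29.225.224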